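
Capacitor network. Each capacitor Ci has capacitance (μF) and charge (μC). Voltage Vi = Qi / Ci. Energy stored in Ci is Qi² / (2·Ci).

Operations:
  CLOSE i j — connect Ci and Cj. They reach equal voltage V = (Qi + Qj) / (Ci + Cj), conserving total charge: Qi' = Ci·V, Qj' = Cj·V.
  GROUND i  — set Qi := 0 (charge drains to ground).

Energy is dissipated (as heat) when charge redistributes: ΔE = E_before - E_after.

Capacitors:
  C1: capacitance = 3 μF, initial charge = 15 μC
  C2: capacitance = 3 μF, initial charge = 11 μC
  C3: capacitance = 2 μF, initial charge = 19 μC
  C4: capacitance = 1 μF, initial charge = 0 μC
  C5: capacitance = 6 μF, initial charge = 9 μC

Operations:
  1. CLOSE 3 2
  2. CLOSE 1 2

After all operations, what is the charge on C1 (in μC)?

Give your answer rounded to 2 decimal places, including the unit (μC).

Initial: C1(3μF, Q=15μC, V=5.00V), C2(3μF, Q=11μC, V=3.67V), C3(2μF, Q=19μC, V=9.50V), C4(1μF, Q=0μC, V=0.00V), C5(6μF, Q=9μC, V=1.50V)
Op 1: CLOSE 3-2: Q_total=30.00, C_total=5.00, V=6.00; Q3=12.00, Q2=18.00; dissipated=20.417
Op 2: CLOSE 1-2: Q_total=33.00, C_total=6.00, V=5.50; Q1=16.50, Q2=16.50; dissipated=0.750
Final charges: Q1=16.50, Q2=16.50, Q3=12.00, Q4=0.00, Q5=9.00

Answer: 16.50 μC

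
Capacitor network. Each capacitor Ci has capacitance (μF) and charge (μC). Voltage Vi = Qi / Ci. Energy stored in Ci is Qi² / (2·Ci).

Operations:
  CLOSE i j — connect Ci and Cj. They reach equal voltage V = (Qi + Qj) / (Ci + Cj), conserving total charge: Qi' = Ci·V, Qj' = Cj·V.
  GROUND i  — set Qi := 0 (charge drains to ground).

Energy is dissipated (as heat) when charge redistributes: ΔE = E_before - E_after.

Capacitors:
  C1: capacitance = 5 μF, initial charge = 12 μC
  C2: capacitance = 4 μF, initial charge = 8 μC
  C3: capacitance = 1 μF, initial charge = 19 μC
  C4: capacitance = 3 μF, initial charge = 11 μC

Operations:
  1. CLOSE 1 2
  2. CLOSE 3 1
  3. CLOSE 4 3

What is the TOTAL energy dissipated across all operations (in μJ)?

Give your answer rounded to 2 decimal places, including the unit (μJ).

Answer: 118.15 μJ

Derivation:
Initial: C1(5μF, Q=12μC, V=2.40V), C2(4μF, Q=8μC, V=2.00V), C3(1μF, Q=19μC, V=19.00V), C4(3μF, Q=11μC, V=3.67V)
Op 1: CLOSE 1-2: Q_total=20.00, C_total=9.00, V=2.22; Q1=11.11, Q2=8.89; dissipated=0.178
Op 2: CLOSE 3-1: Q_total=30.11, C_total=6.00, V=5.02; Q3=5.02, Q1=25.09; dissipated=117.289
Op 3: CLOSE 4-3: Q_total=16.02, C_total=4.00, V=4.00; Q4=12.01, Q3=4.00; dissipated=0.685
Total dissipated: 118.152 μJ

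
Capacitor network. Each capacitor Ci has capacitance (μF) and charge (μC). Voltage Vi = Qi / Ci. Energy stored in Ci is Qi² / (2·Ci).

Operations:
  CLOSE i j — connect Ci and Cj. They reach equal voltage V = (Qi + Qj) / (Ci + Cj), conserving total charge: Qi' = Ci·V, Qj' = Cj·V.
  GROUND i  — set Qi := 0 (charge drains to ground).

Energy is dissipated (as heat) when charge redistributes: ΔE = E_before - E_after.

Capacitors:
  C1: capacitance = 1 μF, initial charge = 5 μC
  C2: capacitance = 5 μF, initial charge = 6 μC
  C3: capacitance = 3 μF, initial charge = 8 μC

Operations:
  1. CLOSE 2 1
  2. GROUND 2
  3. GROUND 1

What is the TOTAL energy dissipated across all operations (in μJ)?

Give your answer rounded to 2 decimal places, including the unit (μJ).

Answer: 16.10 μJ

Derivation:
Initial: C1(1μF, Q=5μC, V=5.00V), C2(5μF, Q=6μC, V=1.20V), C3(3μF, Q=8μC, V=2.67V)
Op 1: CLOSE 2-1: Q_total=11.00, C_total=6.00, V=1.83; Q2=9.17, Q1=1.83; dissipated=6.017
Op 2: GROUND 2: Q2=0; energy lost=8.403
Op 3: GROUND 1: Q1=0; energy lost=1.681
Total dissipated: 16.100 μJ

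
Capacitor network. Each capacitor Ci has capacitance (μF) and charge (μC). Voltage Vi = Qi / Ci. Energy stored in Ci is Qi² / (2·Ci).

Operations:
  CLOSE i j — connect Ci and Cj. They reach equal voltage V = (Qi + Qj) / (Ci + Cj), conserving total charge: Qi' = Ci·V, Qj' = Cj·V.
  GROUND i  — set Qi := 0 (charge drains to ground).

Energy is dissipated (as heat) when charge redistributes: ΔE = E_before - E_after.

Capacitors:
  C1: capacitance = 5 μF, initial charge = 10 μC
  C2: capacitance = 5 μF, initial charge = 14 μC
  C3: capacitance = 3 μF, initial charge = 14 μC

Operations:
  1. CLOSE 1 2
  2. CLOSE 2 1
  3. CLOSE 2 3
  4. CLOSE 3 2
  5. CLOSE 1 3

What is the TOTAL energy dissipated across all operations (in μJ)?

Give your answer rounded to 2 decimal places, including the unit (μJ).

Answer: 6.29 μJ

Derivation:
Initial: C1(5μF, Q=10μC, V=2.00V), C2(5μF, Q=14μC, V=2.80V), C3(3μF, Q=14μC, V=4.67V)
Op 1: CLOSE 1-2: Q_total=24.00, C_total=10.00, V=2.40; Q1=12.00, Q2=12.00; dissipated=0.800
Op 2: CLOSE 2-1: Q_total=24.00, C_total=10.00, V=2.40; Q2=12.00, Q1=12.00; dissipated=0.000
Op 3: CLOSE 2-3: Q_total=26.00, C_total=8.00, V=3.25; Q2=16.25, Q3=9.75; dissipated=4.817
Op 4: CLOSE 3-2: Q_total=26.00, C_total=8.00, V=3.25; Q3=9.75, Q2=16.25; dissipated=0.000
Op 5: CLOSE 1-3: Q_total=21.75, C_total=8.00, V=2.72; Q1=13.59, Q3=8.16; dissipated=0.677
Total dissipated: 6.294 μJ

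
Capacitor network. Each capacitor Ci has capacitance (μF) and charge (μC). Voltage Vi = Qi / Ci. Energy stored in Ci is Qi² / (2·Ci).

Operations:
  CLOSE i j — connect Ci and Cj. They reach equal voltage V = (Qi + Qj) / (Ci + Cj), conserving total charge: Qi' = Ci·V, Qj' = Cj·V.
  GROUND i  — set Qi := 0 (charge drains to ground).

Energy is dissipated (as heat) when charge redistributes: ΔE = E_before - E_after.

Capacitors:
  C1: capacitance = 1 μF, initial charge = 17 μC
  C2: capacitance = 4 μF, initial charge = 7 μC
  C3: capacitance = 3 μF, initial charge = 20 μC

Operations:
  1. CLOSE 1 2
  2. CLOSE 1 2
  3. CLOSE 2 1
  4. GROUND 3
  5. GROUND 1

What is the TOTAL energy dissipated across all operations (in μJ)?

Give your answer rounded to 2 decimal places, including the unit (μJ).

Answer: 171.21 μJ

Derivation:
Initial: C1(1μF, Q=17μC, V=17.00V), C2(4μF, Q=7μC, V=1.75V), C3(3μF, Q=20μC, V=6.67V)
Op 1: CLOSE 1-2: Q_total=24.00, C_total=5.00, V=4.80; Q1=4.80, Q2=19.20; dissipated=93.025
Op 2: CLOSE 1-2: Q_total=24.00, C_total=5.00, V=4.80; Q1=4.80, Q2=19.20; dissipated=0.000
Op 3: CLOSE 2-1: Q_total=24.00, C_total=5.00, V=4.80; Q2=19.20, Q1=4.80; dissipated=0.000
Op 4: GROUND 3: Q3=0; energy lost=66.667
Op 5: GROUND 1: Q1=0; energy lost=11.520
Total dissipated: 171.212 μJ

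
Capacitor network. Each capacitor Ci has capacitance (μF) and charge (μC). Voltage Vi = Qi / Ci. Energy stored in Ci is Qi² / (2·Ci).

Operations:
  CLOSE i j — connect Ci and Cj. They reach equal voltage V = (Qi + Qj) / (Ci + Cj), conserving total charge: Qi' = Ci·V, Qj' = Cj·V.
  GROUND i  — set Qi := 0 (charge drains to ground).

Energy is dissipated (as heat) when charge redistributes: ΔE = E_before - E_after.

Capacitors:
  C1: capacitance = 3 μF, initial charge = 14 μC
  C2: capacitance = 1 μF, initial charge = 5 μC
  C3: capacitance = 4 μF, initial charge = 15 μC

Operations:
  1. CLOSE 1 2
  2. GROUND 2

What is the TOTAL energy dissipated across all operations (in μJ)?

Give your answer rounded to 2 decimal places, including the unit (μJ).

Answer: 11.32 μJ

Derivation:
Initial: C1(3μF, Q=14μC, V=4.67V), C2(1μF, Q=5μC, V=5.00V), C3(4μF, Q=15μC, V=3.75V)
Op 1: CLOSE 1-2: Q_total=19.00, C_total=4.00, V=4.75; Q1=14.25, Q2=4.75; dissipated=0.042
Op 2: GROUND 2: Q2=0; energy lost=11.281
Total dissipated: 11.323 μJ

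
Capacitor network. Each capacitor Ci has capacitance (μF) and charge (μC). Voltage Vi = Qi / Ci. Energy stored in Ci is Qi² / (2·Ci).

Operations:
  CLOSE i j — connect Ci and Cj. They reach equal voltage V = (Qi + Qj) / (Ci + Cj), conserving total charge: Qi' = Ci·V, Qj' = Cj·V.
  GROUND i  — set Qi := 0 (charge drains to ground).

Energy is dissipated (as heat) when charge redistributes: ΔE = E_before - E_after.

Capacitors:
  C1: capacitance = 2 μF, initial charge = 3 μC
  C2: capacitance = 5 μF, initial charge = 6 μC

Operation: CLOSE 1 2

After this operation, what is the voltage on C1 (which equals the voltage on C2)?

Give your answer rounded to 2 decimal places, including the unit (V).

Initial: C1(2μF, Q=3μC, V=1.50V), C2(5μF, Q=6μC, V=1.20V)
Op 1: CLOSE 1-2: Q_total=9.00, C_total=7.00, V=1.29; Q1=2.57, Q2=6.43; dissipated=0.064

Answer: 1.29 V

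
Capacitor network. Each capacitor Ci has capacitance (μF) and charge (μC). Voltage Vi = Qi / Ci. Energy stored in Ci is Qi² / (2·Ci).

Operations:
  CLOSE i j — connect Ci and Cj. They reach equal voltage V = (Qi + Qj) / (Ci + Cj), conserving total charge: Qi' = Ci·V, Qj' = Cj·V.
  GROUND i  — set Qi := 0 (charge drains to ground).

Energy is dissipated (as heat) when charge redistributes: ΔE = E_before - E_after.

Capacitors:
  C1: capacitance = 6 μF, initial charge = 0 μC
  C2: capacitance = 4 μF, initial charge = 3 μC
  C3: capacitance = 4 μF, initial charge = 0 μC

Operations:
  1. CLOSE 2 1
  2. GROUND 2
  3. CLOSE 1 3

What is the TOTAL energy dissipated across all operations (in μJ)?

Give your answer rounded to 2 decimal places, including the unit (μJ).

Initial: C1(6μF, Q=0μC, V=0.00V), C2(4μF, Q=3μC, V=0.75V), C3(4μF, Q=0μC, V=0.00V)
Op 1: CLOSE 2-1: Q_total=3.00, C_total=10.00, V=0.30; Q2=1.20, Q1=1.80; dissipated=0.675
Op 2: GROUND 2: Q2=0; energy lost=0.180
Op 3: CLOSE 1-3: Q_total=1.80, C_total=10.00, V=0.18; Q1=1.08, Q3=0.72; dissipated=0.108
Total dissipated: 0.963 μJ

Answer: 0.96 μJ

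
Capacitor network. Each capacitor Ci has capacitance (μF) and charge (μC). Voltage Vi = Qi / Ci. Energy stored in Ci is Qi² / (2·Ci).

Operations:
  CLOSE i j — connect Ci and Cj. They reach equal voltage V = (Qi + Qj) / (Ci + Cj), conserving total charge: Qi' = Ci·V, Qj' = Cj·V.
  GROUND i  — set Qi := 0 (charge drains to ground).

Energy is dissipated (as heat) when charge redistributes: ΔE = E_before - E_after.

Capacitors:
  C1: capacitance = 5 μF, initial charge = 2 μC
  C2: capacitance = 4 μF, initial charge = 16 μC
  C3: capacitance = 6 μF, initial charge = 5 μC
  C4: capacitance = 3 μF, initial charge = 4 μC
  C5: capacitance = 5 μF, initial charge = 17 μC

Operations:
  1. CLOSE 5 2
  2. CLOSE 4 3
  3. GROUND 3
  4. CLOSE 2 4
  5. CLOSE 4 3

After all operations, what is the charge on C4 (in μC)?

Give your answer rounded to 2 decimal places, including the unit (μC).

Answer: 2.52 μC

Derivation:
Initial: C1(5μF, Q=2μC, V=0.40V), C2(4μF, Q=16μC, V=4.00V), C3(6μF, Q=5μC, V=0.83V), C4(3μF, Q=4μC, V=1.33V), C5(5μF, Q=17μC, V=3.40V)
Op 1: CLOSE 5-2: Q_total=33.00, C_total=9.00, V=3.67; Q5=18.33, Q2=14.67; dissipated=0.400
Op 2: CLOSE 4-3: Q_total=9.00, C_total=9.00, V=1.00; Q4=3.00, Q3=6.00; dissipated=0.250
Op 3: GROUND 3: Q3=0; energy lost=3.000
Op 4: CLOSE 2-4: Q_total=17.67, C_total=7.00, V=2.52; Q2=10.10, Q4=7.57; dissipated=6.095
Op 5: CLOSE 4-3: Q_total=7.57, C_total=9.00, V=0.84; Q4=2.52, Q3=5.05; dissipated=6.370
Final charges: Q1=2.00, Q2=10.10, Q3=5.05, Q4=2.52, Q5=18.33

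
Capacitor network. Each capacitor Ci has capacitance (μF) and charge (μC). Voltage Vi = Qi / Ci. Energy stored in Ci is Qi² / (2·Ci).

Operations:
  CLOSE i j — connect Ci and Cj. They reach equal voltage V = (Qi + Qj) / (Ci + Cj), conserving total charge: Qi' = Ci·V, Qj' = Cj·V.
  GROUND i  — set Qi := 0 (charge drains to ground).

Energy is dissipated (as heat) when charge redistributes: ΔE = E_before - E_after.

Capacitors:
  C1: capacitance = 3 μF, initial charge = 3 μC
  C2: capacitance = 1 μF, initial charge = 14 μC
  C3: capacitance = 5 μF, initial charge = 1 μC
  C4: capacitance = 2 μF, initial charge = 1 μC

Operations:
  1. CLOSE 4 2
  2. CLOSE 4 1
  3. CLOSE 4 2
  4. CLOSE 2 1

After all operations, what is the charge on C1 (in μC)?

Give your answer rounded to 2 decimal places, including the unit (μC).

Answer: 8.40 μC

Derivation:
Initial: C1(3μF, Q=3μC, V=1.00V), C2(1μF, Q=14μC, V=14.00V), C3(5μF, Q=1μC, V=0.20V), C4(2μF, Q=1μC, V=0.50V)
Op 1: CLOSE 4-2: Q_total=15.00, C_total=3.00, V=5.00; Q4=10.00, Q2=5.00; dissipated=60.750
Op 2: CLOSE 4-1: Q_total=13.00, C_total=5.00, V=2.60; Q4=5.20, Q1=7.80; dissipated=9.600
Op 3: CLOSE 4-2: Q_total=10.20, C_total=3.00, V=3.40; Q4=6.80, Q2=3.40; dissipated=1.920
Op 4: CLOSE 2-1: Q_total=11.20, C_total=4.00, V=2.80; Q2=2.80, Q1=8.40; dissipated=0.240
Final charges: Q1=8.40, Q2=2.80, Q3=1.00, Q4=6.80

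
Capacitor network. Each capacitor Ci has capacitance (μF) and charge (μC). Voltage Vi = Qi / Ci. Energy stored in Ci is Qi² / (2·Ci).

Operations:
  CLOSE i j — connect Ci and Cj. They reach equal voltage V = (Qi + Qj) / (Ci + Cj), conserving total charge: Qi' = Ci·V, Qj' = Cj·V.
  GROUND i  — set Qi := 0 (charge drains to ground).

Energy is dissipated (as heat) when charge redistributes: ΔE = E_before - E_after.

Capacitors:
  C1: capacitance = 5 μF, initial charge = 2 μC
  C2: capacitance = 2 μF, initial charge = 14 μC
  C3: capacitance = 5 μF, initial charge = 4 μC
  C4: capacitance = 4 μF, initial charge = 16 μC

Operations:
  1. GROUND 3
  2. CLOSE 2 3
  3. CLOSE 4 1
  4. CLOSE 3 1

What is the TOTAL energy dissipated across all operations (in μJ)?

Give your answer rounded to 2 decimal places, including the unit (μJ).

Initial: C1(5μF, Q=2μC, V=0.40V), C2(2μF, Q=14μC, V=7.00V), C3(5μF, Q=4μC, V=0.80V), C4(4μF, Q=16μC, V=4.00V)
Op 1: GROUND 3: Q3=0; energy lost=1.600
Op 2: CLOSE 2-3: Q_total=14.00, C_total=7.00, V=2.00; Q2=4.00, Q3=10.00; dissipated=35.000
Op 3: CLOSE 4-1: Q_total=18.00, C_total=9.00, V=2.00; Q4=8.00, Q1=10.00; dissipated=14.400
Op 4: CLOSE 3-1: Q_total=20.00, C_total=10.00, V=2.00; Q3=10.00, Q1=10.00; dissipated=0.000
Total dissipated: 51.000 μJ

Answer: 51.00 μJ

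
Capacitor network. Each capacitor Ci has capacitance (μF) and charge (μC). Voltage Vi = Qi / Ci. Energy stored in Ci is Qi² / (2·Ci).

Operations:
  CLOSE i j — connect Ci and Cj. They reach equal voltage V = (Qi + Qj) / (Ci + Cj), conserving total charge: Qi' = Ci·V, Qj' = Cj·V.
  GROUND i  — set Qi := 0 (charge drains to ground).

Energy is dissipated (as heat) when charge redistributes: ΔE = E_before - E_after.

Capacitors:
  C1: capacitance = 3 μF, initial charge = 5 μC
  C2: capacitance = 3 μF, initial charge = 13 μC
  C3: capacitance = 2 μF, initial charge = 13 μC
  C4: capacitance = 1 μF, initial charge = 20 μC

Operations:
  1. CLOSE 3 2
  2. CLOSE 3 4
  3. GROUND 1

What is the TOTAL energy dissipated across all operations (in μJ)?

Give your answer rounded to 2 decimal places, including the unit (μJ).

Answer: 80.00 μJ

Derivation:
Initial: C1(3μF, Q=5μC, V=1.67V), C2(3μF, Q=13μC, V=4.33V), C3(2μF, Q=13μC, V=6.50V), C4(1μF, Q=20μC, V=20.00V)
Op 1: CLOSE 3-2: Q_total=26.00, C_total=5.00, V=5.20; Q3=10.40, Q2=15.60; dissipated=2.817
Op 2: CLOSE 3-4: Q_total=30.40, C_total=3.00, V=10.13; Q3=20.27, Q4=10.13; dissipated=73.013
Op 3: GROUND 1: Q1=0; energy lost=4.167
Total dissipated: 79.997 μJ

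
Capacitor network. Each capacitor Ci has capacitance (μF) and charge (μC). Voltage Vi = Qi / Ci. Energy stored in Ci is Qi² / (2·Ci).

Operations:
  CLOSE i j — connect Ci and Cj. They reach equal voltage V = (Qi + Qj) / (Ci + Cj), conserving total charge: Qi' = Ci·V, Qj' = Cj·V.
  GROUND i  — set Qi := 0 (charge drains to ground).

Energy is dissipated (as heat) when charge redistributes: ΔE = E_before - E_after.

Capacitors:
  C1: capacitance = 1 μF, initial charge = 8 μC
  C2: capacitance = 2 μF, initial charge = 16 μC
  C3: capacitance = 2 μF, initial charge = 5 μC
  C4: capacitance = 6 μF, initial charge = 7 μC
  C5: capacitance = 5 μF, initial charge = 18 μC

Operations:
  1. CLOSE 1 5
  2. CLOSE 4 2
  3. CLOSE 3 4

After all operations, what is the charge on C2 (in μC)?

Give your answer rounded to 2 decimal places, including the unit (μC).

Initial: C1(1μF, Q=8μC, V=8.00V), C2(2μF, Q=16μC, V=8.00V), C3(2μF, Q=5μC, V=2.50V), C4(6μF, Q=7μC, V=1.17V), C5(5μF, Q=18μC, V=3.60V)
Op 1: CLOSE 1-5: Q_total=26.00, C_total=6.00, V=4.33; Q1=4.33, Q5=21.67; dissipated=8.067
Op 2: CLOSE 4-2: Q_total=23.00, C_total=8.00, V=2.88; Q4=17.25, Q2=5.75; dissipated=35.021
Op 3: CLOSE 3-4: Q_total=22.25, C_total=8.00, V=2.78; Q3=5.56, Q4=16.69; dissipated=0.105
Final charges: Q1=4.33, Q2=5.75, Q3=5.56, Q4=16.69, Q5=21.67

Answer: 5.75 μC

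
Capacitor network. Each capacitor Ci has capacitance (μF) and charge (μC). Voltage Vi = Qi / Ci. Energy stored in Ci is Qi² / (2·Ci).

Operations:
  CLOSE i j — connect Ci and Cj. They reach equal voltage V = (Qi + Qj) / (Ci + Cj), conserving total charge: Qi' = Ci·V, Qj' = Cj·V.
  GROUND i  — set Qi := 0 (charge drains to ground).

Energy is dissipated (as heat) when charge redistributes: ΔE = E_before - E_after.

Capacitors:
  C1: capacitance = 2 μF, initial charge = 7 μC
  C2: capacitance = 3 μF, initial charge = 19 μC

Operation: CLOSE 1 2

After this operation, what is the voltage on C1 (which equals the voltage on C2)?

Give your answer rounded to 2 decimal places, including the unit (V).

Answer: 5.20 V

Derivation:
Initial: C1(2μF, Q=7μC, V=3.50V), C2(3μF, Q=19μC, V=6.33V)
Op 1: CLOSE 1-2: Q_total=26.00, C_total=5.00, V=5.20; Q1=10.40, Q2=15.60; dissipated=4.817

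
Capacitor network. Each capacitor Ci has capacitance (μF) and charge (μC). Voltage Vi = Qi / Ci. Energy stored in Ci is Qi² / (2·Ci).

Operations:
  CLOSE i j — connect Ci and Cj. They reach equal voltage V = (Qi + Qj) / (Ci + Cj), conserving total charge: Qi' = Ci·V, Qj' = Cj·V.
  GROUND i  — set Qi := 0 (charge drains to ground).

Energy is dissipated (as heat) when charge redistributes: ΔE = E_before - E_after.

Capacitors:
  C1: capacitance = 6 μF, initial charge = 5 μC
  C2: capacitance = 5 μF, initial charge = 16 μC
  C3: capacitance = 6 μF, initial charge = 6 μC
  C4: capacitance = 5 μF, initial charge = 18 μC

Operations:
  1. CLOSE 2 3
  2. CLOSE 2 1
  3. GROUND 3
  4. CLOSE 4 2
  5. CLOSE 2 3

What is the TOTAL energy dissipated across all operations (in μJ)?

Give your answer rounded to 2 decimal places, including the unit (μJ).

Initial: C1(6μF, Q=5μC, V=0.83V), C2(5μF, Q=16μC, V=3.20V), C3(6μF, Q=6μC, V=1.00V), C4(5μF, Q=18μC, V=3.60V)
Op 1: CLOSE 2-3: Q_total=22.00, C_total=11.00, V=2.00; Q2=10.00, Q3=12.00; dissipated=6.600
Op 2: CLOSE 2-1: Q_total=15.00, C_total=11.00, V=1.36; Q2=6.82, Q1=8.18; dissipated=1.856
Op 3: GROUND 3: Q3=0; energy lost=12.000
Op 4: CLOSE 4-2: Q_total=24.82, C_total=10.00, V=2.48; Q4=12.41, Q2=12.41; dissipated=6.252
Op 5: CLOSE 2-3: Q_total=12.41, C_total=11.00, V=1.13; Q2=5.64, Q3=6.77; dissipated=8.399
Total dissipated: 35.107 μJ

Answer: 35.11 μJ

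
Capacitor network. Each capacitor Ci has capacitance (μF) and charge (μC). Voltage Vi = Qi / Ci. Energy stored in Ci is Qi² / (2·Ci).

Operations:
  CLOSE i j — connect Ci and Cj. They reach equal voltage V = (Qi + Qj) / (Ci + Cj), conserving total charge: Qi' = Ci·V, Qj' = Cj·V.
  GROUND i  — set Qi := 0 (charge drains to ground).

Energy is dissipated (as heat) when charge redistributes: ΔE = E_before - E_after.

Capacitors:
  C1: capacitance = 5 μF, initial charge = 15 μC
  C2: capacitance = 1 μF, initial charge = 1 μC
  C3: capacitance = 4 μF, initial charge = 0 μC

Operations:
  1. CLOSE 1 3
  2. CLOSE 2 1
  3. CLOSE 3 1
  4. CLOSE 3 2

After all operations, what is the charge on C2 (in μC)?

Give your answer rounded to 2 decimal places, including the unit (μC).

Initial: C1(5μF, Q=15μC, V=3.00V), C2(1μF, Q=1μC, V=1.00V), C3(4μF, Q=0μC, V=0.00V)
Op 1: CLOSE 1-3: Q_total=15.00, C_total=9.00, V=1.67; Q1=8.33, Q3=6.67; dissipated=10.000
Op 2: CLOSE 2-1: Q_total=9.33, C_total=6.00, V=1.56; Q2=1.56, Q1=7.78; dissipated=0.185
Op 3: CLOSE 3-1: Q_total=14.44, C_total=9.00, V=1.60; Q3=6.42, Q1=8.02; dissipated=0.014
Op 4: CLOSE 3-2: Q_total=7.98, C_total=5.00, V=1.60; Q3=6.38, Q2=1.60; dissipated=0.001
Final charges: Q1=8.02, Q2=1.60, Q3=6.38

Answer: 1.60 μC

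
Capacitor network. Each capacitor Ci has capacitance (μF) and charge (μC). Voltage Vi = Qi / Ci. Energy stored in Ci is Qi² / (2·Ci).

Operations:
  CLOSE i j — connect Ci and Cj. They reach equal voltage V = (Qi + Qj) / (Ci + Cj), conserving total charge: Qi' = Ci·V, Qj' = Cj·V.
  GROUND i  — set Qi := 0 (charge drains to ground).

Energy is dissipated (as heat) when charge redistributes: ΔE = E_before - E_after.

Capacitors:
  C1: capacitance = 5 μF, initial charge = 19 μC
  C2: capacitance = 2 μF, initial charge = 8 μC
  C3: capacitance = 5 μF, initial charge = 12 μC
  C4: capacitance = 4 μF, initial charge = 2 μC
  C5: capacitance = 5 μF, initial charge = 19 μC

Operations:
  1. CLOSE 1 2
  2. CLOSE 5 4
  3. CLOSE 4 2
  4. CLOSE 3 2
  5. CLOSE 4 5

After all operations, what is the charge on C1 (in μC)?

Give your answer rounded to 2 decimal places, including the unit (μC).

Answer: 19.29 μC

Derivation:
Initial: C1(5μF, Q=19μC, V=3.80V), C2(2μF, Q=8μC, V=4.00V), C3(5μF, Q=12μC, V=2.40V), C4(4μF, Q=2μC, V=0.50V), C5(5μF, Q=19μC, V=3.80V)
Op 1: CLOSE 1-2: Q_total=27.00, C_total=7.00, V=3.86; Q1=19.29, Q2=7.71; dissipated=0.029
Op 2: CLOSE 5-4: Q_total=21.00, C_total=9.00, V=2.33; Q5=11.67, Q4=9.33; dissipated=12.100
Op 3: CLOSE 4-2: Q_total=17.05, C_total=6.00, V=2.84; Q4=11.37, Q2=5.68; dissipated=1.548
Op 4: CLOSE 3-2: Q_total=17.68, C_total=7.00, V=2.53; Q3=12.63, Q2=5.05; dissipated=0.139
Op 5: CLOSE 4-5: Q_total=23.03, C_total=9.00, V=2.56; Q4=10.24, Q5=12.80; dissipated=0.287
Final charges: Q1=19.29, Q2=5.05, Q3=12.63, Q4=10.24, Q5=12.80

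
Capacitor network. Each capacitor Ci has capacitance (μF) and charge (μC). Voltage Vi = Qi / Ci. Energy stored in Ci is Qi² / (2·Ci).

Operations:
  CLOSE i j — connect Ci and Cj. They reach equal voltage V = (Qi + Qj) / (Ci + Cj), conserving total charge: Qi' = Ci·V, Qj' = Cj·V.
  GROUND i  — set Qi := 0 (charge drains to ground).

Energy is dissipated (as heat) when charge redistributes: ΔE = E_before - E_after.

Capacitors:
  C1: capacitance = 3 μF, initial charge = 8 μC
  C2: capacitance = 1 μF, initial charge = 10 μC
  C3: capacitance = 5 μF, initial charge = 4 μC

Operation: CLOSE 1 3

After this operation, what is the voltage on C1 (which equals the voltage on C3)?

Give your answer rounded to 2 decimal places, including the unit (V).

Initial: C1(3μF, Q=8μC, V=2.67V), C2(1μF, Q=10μC, V=10.00V), C3(5μF, Q=4μC, V=0.80V)
Op 1: CLOSE 1-3: Q_total=12.00, C_total=8.00, V=1.50; Q1=4.50, Q3=7.50; dissipated=3.267

Answer: 1.50 V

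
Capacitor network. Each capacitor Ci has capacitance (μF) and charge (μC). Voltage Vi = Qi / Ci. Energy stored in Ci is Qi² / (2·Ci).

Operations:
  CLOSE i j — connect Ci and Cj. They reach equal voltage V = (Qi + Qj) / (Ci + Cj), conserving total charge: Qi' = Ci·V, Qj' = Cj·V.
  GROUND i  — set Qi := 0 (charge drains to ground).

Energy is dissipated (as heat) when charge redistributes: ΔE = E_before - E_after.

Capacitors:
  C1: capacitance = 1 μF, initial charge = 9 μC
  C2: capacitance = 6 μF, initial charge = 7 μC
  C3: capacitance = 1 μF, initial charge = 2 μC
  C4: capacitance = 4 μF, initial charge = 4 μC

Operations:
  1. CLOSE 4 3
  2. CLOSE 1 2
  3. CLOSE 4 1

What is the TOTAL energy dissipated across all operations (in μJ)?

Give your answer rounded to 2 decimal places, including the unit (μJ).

Answer: 27.17 μJ

Derivation:
Initial: C1(1μF, Q=9μC, V=9.00V), C2(6μF, Q=7μC, V=1.17V), C3(1μF, Q=2μC, V=2.00V), C4(4μF, Q=4μC, V=1.00V)
Op 1: CLOSE 4-3: Q_total=6.00, C_total=5.00, V=1.20; Q4=4.80, Q3=1.20; dissipated=0.400
Op 2: CLOSE 1-2: Q_total=16.00, C_total=7.00, V=2.29; Q1=2.29, Q2=13.71; dissipated=26.298
Op 3: CLOSE 4-1: Q_total=7.09, C_total=5.00, V=1.42; Q4=5.67, Q1=1.42; dissipated=0.472
Total dissipated: 27.169 μJ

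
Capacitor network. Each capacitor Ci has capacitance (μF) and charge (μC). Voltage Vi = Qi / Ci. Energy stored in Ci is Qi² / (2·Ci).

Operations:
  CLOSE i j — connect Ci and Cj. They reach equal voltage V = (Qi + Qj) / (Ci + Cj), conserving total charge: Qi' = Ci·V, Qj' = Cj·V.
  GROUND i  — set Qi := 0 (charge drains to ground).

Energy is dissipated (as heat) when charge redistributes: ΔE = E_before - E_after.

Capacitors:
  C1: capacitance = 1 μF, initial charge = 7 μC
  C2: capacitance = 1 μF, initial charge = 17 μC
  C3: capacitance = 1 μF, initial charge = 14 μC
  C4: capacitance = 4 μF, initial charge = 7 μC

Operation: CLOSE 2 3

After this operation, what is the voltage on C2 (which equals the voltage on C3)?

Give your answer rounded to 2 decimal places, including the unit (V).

Answer: 15.50 V

Derivation:
Initial: C1(1μF, Q=7μC, V=7.00V), C2(1μF, Q=17μC, V=17.00V), C3(1μF, Q=14μC, V=14.00V), C4(4μF, Q=7μC, V=1.75V)
Op 1: CLOSE 2-3: Q_total=31.00, C_total=2.00, V=15.50; Q2=15.50, Q3=15.50; dissipated=2.250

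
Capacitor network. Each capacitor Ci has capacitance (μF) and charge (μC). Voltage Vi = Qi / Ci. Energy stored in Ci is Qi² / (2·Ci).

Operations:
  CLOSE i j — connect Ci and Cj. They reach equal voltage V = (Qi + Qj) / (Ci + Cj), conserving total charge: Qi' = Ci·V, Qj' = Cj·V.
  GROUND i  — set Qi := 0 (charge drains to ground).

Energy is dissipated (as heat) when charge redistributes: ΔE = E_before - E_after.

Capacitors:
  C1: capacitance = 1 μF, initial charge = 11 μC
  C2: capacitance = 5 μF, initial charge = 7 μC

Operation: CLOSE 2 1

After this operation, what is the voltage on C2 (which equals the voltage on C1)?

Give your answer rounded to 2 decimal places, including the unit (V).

Answer: 3.00 V

Derivation:
Initial: C1(1μF, Q=11μC, V=11.00V), C2(5μF, Q=7μC, V=1.40V)
Op 1: CLOSE 2-1: Q_total=18.00, C_total=6.00, V=3.00; Q2=15.00, Q1=3.00; dissipated=38.400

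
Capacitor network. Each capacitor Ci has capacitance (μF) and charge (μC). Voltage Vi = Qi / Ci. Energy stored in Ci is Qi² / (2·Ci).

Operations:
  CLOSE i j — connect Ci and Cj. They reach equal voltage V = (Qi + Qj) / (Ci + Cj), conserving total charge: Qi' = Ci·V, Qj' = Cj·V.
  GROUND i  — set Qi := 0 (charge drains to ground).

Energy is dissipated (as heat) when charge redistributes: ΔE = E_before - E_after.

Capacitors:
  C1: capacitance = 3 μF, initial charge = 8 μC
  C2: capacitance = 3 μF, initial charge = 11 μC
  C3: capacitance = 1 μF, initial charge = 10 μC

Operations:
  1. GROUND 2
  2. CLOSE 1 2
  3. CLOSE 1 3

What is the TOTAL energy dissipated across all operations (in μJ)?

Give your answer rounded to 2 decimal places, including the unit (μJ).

Initial: C1(3μF, Q=8μC, V=2.67V), C2(3μF, Q=11μC, V=3.67V), C3(1μF, Q=10μC, V=10.00V)
Op 1: GROUND 2: Q2=0; energy lost=20.167
Op 2: CLOSE 1-2: Q_total=8.00, C_total=6.00, V=1.33; Q1=4.00, Q2=4.00; dissipated=5.333
Op 3: CLOSE 1-3: Q_total=14.00, C_total=4.00, V=3.50; Q1=10.50, Q3=3.50; dissipated=28.167
Total dissipated: 53.667 μJ

Answer: 53.67 μJ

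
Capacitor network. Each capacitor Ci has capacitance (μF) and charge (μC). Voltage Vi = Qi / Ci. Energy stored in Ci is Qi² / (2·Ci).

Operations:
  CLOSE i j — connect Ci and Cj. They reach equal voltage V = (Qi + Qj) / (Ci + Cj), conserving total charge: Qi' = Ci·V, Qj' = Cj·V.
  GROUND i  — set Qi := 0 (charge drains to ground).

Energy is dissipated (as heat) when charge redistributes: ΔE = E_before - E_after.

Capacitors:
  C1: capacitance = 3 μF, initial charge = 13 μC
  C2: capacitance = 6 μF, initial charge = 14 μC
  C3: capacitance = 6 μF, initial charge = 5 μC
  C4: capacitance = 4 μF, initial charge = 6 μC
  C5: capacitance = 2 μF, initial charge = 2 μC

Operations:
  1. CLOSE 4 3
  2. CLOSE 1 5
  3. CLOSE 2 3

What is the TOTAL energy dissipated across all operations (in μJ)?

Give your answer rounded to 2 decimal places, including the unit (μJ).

Answer: 9.48 μJ

Derivation:
Initial: C1(3μF, Q=13μC, V=4.33V), C2(6μF, Q=14μC, V=2.33V), C3(6μF, Q=5μC, V=0.83V), C4(4μF, Q=6μC, V=1.50V), C5(2μF, Q=2μC, V=1.00V)
Op 1: CLOSE 4-3: Q_total=11.00, C_total=10.00, V=1.10; Q4=4.40, Q3=6.60; dissipated=0.533
Op 2: CLOSE 1-5: Q_total=15.00, C_total=5.00, V=3.00; Q1=9.00, Q5=6.00; dissipated=6.667
Op 3: CLOSE 2-3: Q_total=20.60, C_total=12.00, V=1.72; Q2=10.30, Q3=10.30; dissipated=2.282
Total dissipated: 9.482 μJ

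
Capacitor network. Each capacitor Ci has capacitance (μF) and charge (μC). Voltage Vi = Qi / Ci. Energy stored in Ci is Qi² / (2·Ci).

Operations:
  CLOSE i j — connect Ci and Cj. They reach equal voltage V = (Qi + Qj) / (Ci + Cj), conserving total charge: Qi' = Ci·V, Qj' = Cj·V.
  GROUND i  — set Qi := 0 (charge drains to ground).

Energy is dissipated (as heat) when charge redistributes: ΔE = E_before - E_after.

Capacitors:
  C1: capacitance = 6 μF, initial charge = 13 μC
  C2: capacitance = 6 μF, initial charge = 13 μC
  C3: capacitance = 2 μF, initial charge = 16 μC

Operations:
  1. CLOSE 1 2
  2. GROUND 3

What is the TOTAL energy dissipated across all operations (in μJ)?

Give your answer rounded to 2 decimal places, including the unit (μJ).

Initial: C1(6μF, Q=13μC, V=2.17V), C2(6μF, Q=13μC, V=2.17V), C3(2μF, Q=16μC, V=8.00V)
Op 1: CLOSE 1-2: Q_total=26.00, C_total=12.00, V=2.17; Q1=13.00, Q2=13.00; dissipated=0.000
Op 2: GROUND 3: Q3=0; energy lost=64.000
Total dissipated: 64.000 μJ

Answer: 64.00 μJ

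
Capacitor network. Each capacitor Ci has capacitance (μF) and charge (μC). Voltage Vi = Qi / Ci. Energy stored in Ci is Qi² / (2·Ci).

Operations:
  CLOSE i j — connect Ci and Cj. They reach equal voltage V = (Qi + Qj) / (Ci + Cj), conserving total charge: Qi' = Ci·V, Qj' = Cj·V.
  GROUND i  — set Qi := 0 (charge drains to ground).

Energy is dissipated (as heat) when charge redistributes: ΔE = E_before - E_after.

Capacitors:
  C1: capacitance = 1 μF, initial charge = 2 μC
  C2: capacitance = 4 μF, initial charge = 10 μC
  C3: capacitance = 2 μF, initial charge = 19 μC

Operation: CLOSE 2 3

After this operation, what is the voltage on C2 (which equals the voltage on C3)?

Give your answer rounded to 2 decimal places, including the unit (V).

Initial: C1(1μF, Q=2μC, V=2.00V), C2(4μF, Q=10μC, V=2.50V), C3(2μF, Q=19μC, V=9.50V)
Op 1: CLOSE 2-3: Q_total=29.00, C_total=6.00, V=4.83; Q2=19.33, Q3=9.67; dissipated=32.667

Answer: 4.83 V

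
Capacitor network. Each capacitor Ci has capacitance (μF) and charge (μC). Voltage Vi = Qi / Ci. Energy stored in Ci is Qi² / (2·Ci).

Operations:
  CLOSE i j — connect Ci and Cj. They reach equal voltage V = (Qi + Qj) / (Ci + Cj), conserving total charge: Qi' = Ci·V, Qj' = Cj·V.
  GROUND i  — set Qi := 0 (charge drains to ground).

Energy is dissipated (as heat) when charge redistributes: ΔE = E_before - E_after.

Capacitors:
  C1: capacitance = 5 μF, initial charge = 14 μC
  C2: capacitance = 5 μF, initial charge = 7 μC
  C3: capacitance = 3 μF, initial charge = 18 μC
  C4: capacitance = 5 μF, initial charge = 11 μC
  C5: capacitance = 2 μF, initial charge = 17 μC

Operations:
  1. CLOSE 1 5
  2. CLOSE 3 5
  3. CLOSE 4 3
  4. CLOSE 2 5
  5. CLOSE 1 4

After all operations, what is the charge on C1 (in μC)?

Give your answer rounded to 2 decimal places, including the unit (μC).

Answer: 19.54 μC

Derivation:
Initial: C1(5μF, Q=14μC, V=2.80V), C2(5μF, Q=7μC, V=1.40V), C3(3μF, Q=18μC, V=6.00V), C4(5μF, Q=11μC, V=2.20V), C5(2μF, Q=17μC, V=8.50V)
Op 1: CLOSE 1-5: Q_total=31.00, C_total=7.00, V=4.43; Q1=22.14, Q5=8.86; dissipated=23.207
Op 2: CLOSE 3-5: Q_total=26.86, C_total=5.00, V=5.37; Q3=16.11, Q5=10.74; dissipated=1.482
Op 3: CLOSE 4-3: Q_total=27.11, C_total=8.00, V=3.39; Q4=16.95, Q3=10.17; dissipated=9.429
Op 4: CLOSE 2-5: Q_total=17.74, C_total=7.00, V=2.53; Q2=12.67, Q5=5.07; dissipated=11.266
Op 5: CLOSE 1-4: Q_total=39.09, C_total=10.00, V=3.91; Q1=19.54, Q4=19.54; dissipated=1.350
Final charges: Q1=19.54, Q2=12.67, Q3=10.17, Q4=19.54, Q5=5.07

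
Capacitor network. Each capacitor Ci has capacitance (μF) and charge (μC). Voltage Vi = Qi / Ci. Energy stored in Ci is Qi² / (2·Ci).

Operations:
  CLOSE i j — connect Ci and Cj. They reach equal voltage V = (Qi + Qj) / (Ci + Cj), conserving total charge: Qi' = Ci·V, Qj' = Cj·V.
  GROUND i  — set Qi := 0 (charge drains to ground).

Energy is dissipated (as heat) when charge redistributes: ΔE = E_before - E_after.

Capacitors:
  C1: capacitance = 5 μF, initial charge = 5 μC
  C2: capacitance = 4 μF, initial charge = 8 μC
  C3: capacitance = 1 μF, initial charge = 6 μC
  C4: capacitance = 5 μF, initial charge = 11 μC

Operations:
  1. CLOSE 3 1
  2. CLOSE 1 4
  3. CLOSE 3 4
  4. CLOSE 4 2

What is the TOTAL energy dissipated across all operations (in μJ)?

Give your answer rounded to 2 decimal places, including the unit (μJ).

Answer: 10.60 μJ

Derivation:
Initial: C1(5μF, Q=5μC, V=1.00V), C2(4μF, Q=8μC, V=2.00V), C3(1μF, Q=6μC, V=6.00V), C4(5μF, Q=11μC, V=2.20V)
Op 1: CLOSE 3-1: Q_total=11.00, C_total=6.00, V=1.83; Q3=1.83, Q1=9.17; dissipated=10.417
Op 2: CLOSE 1-4: Q_total=20.17, C_total=10.00, V=2.02; Q1=10.08, Q4=10.08; dissipated=0.168
Op 3: CLOSE 3-4: Q_total=11.92, C_total=6.00, V=1.99; Q3=1.99, Q4=9.93; dissipated=0.014
Op 4: CLOSE 4-2: Q_total=17.93, C_total=9.00, V=1.99; Q4=9.96, Q2=7.97; dissipated=0.000
Total dissipated: 10.599 μJ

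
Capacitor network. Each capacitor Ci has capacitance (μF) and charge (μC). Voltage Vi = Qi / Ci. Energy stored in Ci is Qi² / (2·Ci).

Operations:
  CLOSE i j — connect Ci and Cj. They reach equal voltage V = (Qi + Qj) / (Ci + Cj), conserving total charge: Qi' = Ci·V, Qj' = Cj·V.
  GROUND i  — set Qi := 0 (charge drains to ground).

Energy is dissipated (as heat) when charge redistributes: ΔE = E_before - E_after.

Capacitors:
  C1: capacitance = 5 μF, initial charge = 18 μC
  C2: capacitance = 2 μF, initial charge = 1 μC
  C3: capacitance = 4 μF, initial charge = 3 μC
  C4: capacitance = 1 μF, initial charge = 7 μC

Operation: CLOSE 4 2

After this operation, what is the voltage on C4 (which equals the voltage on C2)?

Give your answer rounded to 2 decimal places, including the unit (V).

Initial: C1(5μF, Q=18μC, V=3.60V), C2(2μF, Q=1μC, V=0.50V), C3(4μF, Q=3μC, V=0.75V), C4(1μF, Q=7μC, V=7.00V)
Op 1: CLOSE 4-2: Q_total=8.00, C_total=3.00, V=2.67; Q4=2.67, Q2=5.33; dissipated=14.083

Answer: 2.67 V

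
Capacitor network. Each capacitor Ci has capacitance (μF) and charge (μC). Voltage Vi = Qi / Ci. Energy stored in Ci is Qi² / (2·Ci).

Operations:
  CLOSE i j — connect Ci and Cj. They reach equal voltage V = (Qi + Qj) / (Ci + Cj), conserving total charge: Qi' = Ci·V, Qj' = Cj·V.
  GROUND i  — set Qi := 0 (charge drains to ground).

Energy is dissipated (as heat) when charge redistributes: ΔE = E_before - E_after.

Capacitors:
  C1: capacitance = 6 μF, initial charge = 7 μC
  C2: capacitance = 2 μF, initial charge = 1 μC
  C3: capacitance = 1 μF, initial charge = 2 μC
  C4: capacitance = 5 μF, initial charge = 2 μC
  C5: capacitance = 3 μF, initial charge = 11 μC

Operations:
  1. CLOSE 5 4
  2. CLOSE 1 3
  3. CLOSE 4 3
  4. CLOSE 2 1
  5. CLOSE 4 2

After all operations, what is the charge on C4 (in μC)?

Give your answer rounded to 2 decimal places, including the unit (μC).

Answer: 7.16 μC

Derivation:
Initial: C1(6μF, Q=7μC, V=1.17V), C2(2μF, Q=1μC, V=0.50V), C3(1μF, Q=2μC, V=2.00V), C4(5μF, Q=2μC, V=0.40V), C5(3μF, Q=11μC, V=3.67V)
Op 1: CLOSE 5-4: Q_total=13.00, C_total=8.00, V=1.62; Q5=4.88, Q4=8.12; dissipated=10.004
Op 2: CLOSE 1-3: Q_total=9.00, C_total=7.00, V=1.29; Q1=7.71, Q3=1.29; dissipated=0.298
Op 3: CLOSE 4-3: Q_total=9.41, C_total=6.00, V=1.57; Q4=7.84, Q3=1.57; dissipated=0.048
Op 4: CLOSE 2-1: Q_total=8.71, C_total=8.00, V=1.09; Q2=2.18, Q1=6.54; dissipated=0.463
Op 5: CLOSE 4-2: Q_total=10.02, C_total=7.00, V=1.43; Q4=7.16, Q2=2.86; dissipated=0.164
Final charges: Q1=6.54, Q2=2.86, Q3=1.57, Q4=7.16, Q5=4.88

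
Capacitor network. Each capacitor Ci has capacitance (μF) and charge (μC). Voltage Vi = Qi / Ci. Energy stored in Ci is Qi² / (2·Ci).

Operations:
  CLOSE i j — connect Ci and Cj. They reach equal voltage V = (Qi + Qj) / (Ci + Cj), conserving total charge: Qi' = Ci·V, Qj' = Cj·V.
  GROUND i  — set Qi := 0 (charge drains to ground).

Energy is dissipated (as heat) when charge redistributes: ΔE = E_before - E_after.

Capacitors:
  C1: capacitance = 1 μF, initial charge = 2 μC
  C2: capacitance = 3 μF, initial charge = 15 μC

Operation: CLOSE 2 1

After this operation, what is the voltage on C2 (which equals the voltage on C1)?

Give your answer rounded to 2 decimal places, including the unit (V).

Initial: C1(1μF, Q=2μC, V=2.00V), C2(3μF, Q=15μC, V=5.00V)
Op 1: CLOSE 2-1: Q_total=17.00, C_total=4.00, V=4.25; Q2=12.75, Q1=4.25; dissipated=3.375

Answer: 4.25 V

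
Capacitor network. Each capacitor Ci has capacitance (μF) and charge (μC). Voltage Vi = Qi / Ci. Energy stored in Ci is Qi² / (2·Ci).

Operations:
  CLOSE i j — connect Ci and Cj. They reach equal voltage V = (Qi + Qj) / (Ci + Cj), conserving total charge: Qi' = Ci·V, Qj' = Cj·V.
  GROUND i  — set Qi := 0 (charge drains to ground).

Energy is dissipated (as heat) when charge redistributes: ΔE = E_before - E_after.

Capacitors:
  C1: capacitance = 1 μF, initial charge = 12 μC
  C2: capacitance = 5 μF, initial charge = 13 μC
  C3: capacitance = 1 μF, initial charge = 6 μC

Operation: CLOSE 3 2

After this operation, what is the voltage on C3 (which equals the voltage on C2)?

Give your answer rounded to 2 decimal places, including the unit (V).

Initial: C1(1μF, Q=12μC, V=12.00V), C2(5μF, Q=13μC, V=2.60V), C3(1μF, Q=6μC, V=6.00V)
Op 1: CLOSE 3-2: Q_total=19.00, C_total=6.00, V=3.17; Q3=3.17, Q2=15.83; dissipated=4.817

Answer: 3.17 V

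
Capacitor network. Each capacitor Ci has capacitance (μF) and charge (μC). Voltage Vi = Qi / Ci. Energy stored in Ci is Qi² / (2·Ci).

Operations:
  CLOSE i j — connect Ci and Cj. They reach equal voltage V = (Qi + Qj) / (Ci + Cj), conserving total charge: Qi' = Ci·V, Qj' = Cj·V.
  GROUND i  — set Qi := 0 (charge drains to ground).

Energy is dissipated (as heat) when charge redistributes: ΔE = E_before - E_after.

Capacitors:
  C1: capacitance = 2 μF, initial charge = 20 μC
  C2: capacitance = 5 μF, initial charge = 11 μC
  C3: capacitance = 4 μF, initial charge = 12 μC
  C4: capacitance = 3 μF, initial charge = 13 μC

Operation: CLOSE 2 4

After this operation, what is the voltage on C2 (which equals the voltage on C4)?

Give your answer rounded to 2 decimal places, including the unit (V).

Initial: C1(2μF, Q=20μC, V=10.00V), C2(5μF, Q=11μC, V=2.20V), C3(4μF, Q=12μC, V=3.00V), C4(3μF, Q=13μC, V=4.33V)
Op 1: CLOSE 2-4: Q_total=24.00, C_total=8.00, V=3.00; Q2=15.00, Q4=9.00; dissipated=4.267

Answer: 3.00 V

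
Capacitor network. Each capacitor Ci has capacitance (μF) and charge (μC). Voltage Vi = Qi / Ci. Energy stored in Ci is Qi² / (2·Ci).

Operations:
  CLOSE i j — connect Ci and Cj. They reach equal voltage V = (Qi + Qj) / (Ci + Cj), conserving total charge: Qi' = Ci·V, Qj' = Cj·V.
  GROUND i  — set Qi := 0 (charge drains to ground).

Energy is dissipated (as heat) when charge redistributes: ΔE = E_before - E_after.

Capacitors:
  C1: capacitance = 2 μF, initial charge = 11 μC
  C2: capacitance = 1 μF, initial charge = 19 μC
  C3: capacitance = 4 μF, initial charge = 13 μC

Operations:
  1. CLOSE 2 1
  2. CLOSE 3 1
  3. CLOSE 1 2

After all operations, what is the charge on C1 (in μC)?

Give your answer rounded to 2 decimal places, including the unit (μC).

Initial: C1(2μF, Q=11μC, V=5.50V), C2(1μF, Q=19μC, V=19.00V), C3(4μF, Q=13μC, V=3.25V)
Op 1: CLOSE 2-1: Q_total=30.00, C_total=3.00, V=10.00; Q2=10.00, Q1=20.00; dissipated=60.750
Op 2: CLOSE 3-1: Q_total=33.00, C_total=6.00, V=5.50; Q3=22.00, Q1=11.00; dissipated=30.375
Op 3: CLOSE 1-2: Q_total=21.00, C_total=3.00, V=7.00; Q1=14.00, Q2=7.00; dissipated=6.750
Final charges: Q1=14.00, Q2=7.00, Q3=22.00

Answer: 14.00 μC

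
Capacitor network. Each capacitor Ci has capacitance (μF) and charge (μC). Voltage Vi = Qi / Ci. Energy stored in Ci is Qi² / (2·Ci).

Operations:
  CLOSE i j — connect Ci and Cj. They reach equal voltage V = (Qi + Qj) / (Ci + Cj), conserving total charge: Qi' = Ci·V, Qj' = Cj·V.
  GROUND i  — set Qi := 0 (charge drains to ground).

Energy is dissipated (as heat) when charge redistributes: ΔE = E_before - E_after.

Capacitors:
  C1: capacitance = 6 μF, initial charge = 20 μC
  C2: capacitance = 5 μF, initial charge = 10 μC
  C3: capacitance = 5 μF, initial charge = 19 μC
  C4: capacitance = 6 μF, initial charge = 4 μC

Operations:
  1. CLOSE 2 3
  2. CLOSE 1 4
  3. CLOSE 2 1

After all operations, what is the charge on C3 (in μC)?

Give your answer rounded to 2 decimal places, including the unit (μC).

Initial: C1(6μF, Q=20μC, V=3.33V), C2(5μF, Q=10μC, V=2.00V), C3(5μF, Q=19μC, V=3.80V), C4(6μF, Q=4μC, V=0.67V)
Op 1: CLOSE 2-3: Q_total=29.00, C_total=10.00, V=2.90; Q2=14.50, Q3=14.50; dissipated=4.050
Op 2: CLOSE 1-4: Q_total=24.00, C_total=12.00, V=2.00; Q1=12.00, Q4=12.00; dissipated=10.667
Op 3: CLOSE 2-1: Q_total=26.50, C_total=11.00, V=2.41; Q2=12.05, Q1=14.45; dissipated=1.105
Final charges: Q1=14.45, Q2=12.05, Q3=14.50, Q4=12.00

Answer: 14.50 μC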